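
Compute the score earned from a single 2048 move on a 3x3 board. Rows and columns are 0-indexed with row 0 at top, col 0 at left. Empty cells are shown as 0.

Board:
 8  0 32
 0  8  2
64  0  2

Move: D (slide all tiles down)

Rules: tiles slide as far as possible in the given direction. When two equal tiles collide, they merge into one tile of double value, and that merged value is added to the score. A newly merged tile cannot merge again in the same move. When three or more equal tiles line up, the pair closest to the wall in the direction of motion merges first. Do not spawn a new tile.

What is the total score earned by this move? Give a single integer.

Answer: 4

Derivation:
Slide down:
col 0: [8, 0, 64] -> [0, 8, 64]  score +0 (running 0)
col 1: [0, 8, 0] -> [0, 0, 8]  score +0 (running 0)
col 2: [32, 2, 2] -> [0, 32, 4]  score +4 (running 4)
Board after move:
 0  0  0
 8  0 32
64  8  4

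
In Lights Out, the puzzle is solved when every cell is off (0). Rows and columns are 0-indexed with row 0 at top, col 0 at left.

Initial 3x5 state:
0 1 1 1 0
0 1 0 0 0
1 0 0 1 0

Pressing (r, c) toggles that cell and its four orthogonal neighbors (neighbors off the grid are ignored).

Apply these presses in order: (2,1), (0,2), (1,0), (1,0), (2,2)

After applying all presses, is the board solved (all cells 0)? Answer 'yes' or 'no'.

After press 1 at (2,1):
0 1 1 1 0
0 0 0 0 0
0 1 1 1 0

After press 2 at (0,2):
0 0 0 0 0
0 0 1 0 0
0 1 1 1 0

After press 3 at (1,0):
1 0 0 0 0
1 1 1 0 0
1 1 1 1 0

After press 4 at (1,0):
0 0 0 0 0
0 0 1 0 0
0 1 1 1 0

After press 5 at (2,2):
0 0 0 0 0
0 0 0 0 0
0 0 0 0 0

Lights still on: 0

Answer: yes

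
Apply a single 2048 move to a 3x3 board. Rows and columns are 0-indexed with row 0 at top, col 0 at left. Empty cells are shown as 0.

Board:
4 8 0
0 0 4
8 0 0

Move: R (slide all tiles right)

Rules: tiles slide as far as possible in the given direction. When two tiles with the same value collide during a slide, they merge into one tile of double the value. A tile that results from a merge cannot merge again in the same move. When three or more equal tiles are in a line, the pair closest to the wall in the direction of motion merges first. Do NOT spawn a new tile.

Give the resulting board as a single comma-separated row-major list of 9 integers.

Answer: 0, 4, 8, 0, 0, 4, 0, 0, 8

Derivation:
Slide right:
row 0: [4, 8, 0] -> [0, 4, 8]
row 1: [0, 0, 4] -> [0, 0, 4]
row 2: [8, 0, 0] -> [0, 0, 8]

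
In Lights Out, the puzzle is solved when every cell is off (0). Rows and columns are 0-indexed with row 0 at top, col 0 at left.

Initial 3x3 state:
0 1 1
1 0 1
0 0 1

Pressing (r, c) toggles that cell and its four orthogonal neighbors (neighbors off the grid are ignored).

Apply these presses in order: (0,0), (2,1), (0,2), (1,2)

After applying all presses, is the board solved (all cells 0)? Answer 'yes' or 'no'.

Answer: no

Derivation:
After press 1 at (0,0):
1 0 1
0 0 1
0 0 1

After press 2 at (2,1):
1 0 1
0 1 1
1 1 0

After press 3 at (0,2):
1 1 0
0 1 0
1 1 0

After press 4 at (1,2):
1 1 1
0 0 1
1 1 1

Lights still on: 7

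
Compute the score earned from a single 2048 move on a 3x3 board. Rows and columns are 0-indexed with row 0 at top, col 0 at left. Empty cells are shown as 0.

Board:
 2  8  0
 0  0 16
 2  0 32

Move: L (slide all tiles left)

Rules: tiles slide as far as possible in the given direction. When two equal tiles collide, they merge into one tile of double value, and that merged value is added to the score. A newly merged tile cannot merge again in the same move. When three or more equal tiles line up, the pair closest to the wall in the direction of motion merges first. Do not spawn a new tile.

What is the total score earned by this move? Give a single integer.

Answer: 0

Derivation:
Slide left:
row 0: [2, 8, 0] -> [2, 8, 0]  score +0 (running 0)
row 1: [0, 0, 16] -> [16, 0, 0]  score +0 (running 0)
row 2: [2, 0, 32] -> [2, 32, 0]  score +0 (running 0)
Board after move:
 2  8  0
16  0  0
 2 32  0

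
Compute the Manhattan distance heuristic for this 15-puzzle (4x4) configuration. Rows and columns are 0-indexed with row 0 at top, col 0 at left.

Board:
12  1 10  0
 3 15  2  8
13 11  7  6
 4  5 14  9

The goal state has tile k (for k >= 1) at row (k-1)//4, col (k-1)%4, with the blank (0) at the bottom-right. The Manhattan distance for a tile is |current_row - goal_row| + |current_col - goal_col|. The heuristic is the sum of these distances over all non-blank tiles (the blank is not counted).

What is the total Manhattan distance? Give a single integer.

Tile 12: (0,0)->(2,3) = 5
Tile 1: (0,1)->(0,0) = 1
Tile 10: (0,2)->(2,1) = 3
Tile 3: (1,0)->(0,2) = 3
Tile 15: (1,1)->(3,2) = 3
Tile 2: (1,2)->(0,1) = 2
Tile 8: (1,3)->(1,3) = 0
Tile 13: (2,0)->(3,0) = 1
Tile 11: (2,1)->(2,2) = 1
Tile 7: (2,2)->(1,2) = 1
Tile 6: (2,3)->(1,1) = 3
Tile 4: (3,0)->(0,3) = 6
Tile 5: (3,1)->(1,0) = 3
Tile 14: (3,2)->(3,1) = 1
Tile 9: (3,3)->(2,0) = 4
Sum: 5 + 1 + 3 + 3 + 3 + 2 + 0 + 1 + 1 + 1 + 3 + 6 + 3 + 1 + 4 = 37

Answer: 37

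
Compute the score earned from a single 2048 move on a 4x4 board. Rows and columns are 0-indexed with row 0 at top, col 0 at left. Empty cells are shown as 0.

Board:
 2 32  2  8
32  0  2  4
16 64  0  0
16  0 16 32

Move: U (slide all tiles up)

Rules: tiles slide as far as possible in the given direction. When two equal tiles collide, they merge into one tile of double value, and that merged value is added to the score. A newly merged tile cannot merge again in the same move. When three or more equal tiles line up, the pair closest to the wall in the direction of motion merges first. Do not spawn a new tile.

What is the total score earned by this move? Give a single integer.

Answer: 36

Derivation:
Slide up:
col 0: [2, 32, 16, 16] -> [2, 32, 32, 0]  score +32 (running 32)
col 1: [32, 0, 64, 0] -> [32, 64, 0, 0]  score +0 (running 32)
col 2: [2, 2, 0, 16] -> [4, 16, 0, 0]  score +4 (running 36)
col 3: [8, 4, 0, 32] -> [8, 4, 32, 0]  score +0 (running 36)
Board after move:
 2 32  4  8
32 64 16  4
32  0  0 32
 0  0  0  0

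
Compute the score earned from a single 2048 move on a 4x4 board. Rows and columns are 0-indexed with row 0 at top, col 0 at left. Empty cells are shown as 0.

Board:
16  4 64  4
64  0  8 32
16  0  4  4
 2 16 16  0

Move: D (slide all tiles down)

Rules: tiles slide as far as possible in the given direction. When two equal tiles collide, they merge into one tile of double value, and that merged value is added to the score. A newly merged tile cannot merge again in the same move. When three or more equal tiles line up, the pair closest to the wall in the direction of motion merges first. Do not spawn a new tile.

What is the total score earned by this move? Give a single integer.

Slide down:
col 0: [16, 64, 16, 2] -> [16, 64, 16, 2]  score +0 (running 0)
col 1: [4, 0, 0, 16] -> [0, 0, 4, 16]  score +0 (running 0)
col 2: [64, 8, 4, 16] -> [64, 8, 4, 16]  score +0 (running 0)
col 3: [4, 32, 4, 0] -> [0, 4, 32, 4]  score +0 (running 0)
Board after move:
16  0 64  0
64  0  8  4
16  4  4 32
 2 16 16  4

Answer: 0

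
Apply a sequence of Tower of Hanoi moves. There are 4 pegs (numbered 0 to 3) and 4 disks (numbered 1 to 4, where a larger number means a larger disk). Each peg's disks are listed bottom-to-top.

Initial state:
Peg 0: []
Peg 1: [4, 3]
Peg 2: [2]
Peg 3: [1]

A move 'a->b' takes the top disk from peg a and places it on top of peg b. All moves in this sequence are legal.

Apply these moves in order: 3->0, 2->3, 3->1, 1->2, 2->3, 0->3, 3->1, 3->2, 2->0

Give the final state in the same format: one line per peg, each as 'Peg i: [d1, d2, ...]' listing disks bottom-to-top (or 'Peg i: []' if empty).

Answer: Peg 0: [2]
Peg 1: [4, 3, 1]
Peg 2: []
Peg 3: []

Derivation:
After move 1 (3->0):
Peg 0: [1]
Peg 1: [4, 3]
Peg 2: [2]
Peg 3: []

After move 2 (2->3):
Peg 0: [1]
Peg 1: [4, 3]
Peg 2: []
Peg 3: [2]

After move 3 (3->1):
Peg 0: [1]
Peg 1: [4, 3, 2]
Peg 2: []
Peg 3: []

After move 4 (1->2):
Peg 0: [1]
Peg 1: [4, 3]
Peg 2: [2]
Peg 3: []

After move 5 (2->3):
Peg 0: [1]
Peg 1: [4, 3]
Peg 2: []
Peg 3: [2]

After move 6 (0->3):
Peg 0: []
Peg 1: [4, 3]
Peg 2: []
Peg 3: [2, 1]

After move 7 (3->1):
Peg 0: []
Peg 1: [4, 3, 1]
Peg 2: []
Peg 3: [2]

After move 8 (3->2):
Peg 0: []
Peg 1: [4, 3, 1]
Peg 2: [2]
Peg 3: []

After move 9 (2->0):
Peg 0: [2]
Peg 1: [4, 3, 1]
Peg 2: []
Peg 3: []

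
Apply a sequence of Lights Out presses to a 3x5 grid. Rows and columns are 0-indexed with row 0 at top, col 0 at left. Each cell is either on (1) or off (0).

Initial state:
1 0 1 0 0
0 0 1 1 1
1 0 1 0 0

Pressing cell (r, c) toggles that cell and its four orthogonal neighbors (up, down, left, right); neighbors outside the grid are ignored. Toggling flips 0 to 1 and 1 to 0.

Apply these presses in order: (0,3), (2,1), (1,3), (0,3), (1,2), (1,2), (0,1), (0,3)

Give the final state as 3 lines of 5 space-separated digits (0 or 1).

Answer: 0 1 1 0 1
0 0 0 1 0
0 1 0 1 0

Derivation:
After press 1 at (0,3):
1 0 0 1 1
0 0 1 0 1
1 0 1 0 0

After press 2 at (2,1):
1 0 0 1 1
0 1 1 0 1
0 1 0 0 0

After press 3 at (1,3):
1 0 0 0 1
0 1 0 1 0
0 1 0 1 0

After press 4 at (0,3):
1 0 1 1 0
0 1 0 0 0
0 1 0 1 0

After press 5 at (1,2):
1 0 0 1 0
0 0 1 1 0
0 1 1 1 0

After press 6 at (1,2):
1 0 1 1 0
0 1 0 0 0
0 1 0 1 0

After press 7 at (0,1):
0 1 0 1 0
0 0 0 0 0
0 1 0 1 0

After press 8 at (0,3):
0 1 1 0 1
0 0 0 1 0
0 1 0 1 0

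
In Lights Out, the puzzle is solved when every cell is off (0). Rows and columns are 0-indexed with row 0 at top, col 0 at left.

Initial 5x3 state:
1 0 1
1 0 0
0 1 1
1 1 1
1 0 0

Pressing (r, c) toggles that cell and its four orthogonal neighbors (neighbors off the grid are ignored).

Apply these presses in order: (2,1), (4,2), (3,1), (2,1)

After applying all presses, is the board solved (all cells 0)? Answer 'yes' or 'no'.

After press 1 at (2,1):
1 0 1
1 1 0
1 0 0
1 0 1
1 0 0

After press 2 at (4,2):
1 0 1
1 1 0
1 0 0
1 0 0
1 1 1

After press 3 at (3,1):
1 0 1
1 1 0
1 1 0
0 1 1
1 0 1

After press 4 at (2,1):
1 0 1
1 0 0
0 0 1
0 0 1
1 0 1

Lights still on: 7

Answer: no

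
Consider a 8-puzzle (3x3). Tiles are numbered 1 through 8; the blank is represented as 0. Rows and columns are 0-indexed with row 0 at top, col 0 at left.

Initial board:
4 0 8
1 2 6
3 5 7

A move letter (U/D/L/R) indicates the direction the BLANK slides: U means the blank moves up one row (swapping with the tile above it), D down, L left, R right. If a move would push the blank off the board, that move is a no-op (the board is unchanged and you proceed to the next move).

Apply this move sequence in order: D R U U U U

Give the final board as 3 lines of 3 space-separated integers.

Answer: 4 2 0
1 6 8
3 5 7

Derivation:
After move 1 (D):
4 2 8
1 0 6
3 5 7

After move 2 (R):
4 2 8
1 6 0
3 5 7

After move 3 (U):
4 2 0
1 6 8
3 5 7

After move 4 (U):
4 2 0
1 6 8
3 5 7

After move 5 (U):
4 2 0
1 6 8
3 5 7

After move 6 (U):
4 2 0
1 6 8
3 5 7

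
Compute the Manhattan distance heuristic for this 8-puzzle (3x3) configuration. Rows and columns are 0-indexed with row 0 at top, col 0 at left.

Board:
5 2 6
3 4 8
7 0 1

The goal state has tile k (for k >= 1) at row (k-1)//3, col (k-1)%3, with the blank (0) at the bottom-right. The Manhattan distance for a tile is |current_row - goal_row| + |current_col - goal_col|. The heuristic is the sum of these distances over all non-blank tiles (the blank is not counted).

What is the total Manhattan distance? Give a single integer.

Tile 5: (0,0)->(1,1) = 2
Tile 2: (0,1)->(0,1) = 0
Tile 6: (0,2)->(1,2) = 1
Tile 3: (1,0)->(0,2) = 3
Tile 4: (1,1)->(1,0) = 1
Tile 8: (1,2)->(2,1) = 2
Tile 7: (2,0)->(2,0) = 0
Tile 1: (2,2)->(0,0) = 4
Sum: 2 + 0 + 1 + 3 + 1 + 2 + 0 + 4 = 13

Answer: 13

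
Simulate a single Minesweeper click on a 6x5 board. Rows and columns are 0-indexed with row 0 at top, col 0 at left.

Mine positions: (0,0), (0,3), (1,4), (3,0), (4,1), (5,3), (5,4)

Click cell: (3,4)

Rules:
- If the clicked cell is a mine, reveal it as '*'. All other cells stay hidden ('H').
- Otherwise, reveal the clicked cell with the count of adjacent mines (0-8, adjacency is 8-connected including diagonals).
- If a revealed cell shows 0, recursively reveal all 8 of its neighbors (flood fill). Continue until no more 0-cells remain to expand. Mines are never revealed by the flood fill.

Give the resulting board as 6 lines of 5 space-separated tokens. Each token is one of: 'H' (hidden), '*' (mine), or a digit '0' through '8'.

H H H H H
H 1 1 2 H
H 1 0 1 1
H 2 1 0 0
H H 2 2 2
H H H H H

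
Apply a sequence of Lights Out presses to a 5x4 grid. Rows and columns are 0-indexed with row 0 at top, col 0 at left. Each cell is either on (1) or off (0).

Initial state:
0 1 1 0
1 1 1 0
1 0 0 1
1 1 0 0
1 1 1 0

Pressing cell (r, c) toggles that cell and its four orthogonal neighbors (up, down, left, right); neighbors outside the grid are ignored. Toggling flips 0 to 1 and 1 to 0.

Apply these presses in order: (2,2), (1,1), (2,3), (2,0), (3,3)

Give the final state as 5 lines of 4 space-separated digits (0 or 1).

After press 1 at (2,2):
0 1 1 0
1 1 0 0
1 1 1 0
1 1 1 0
1 1 1 0

After press 2 at (1,1):
0 0 1 0
0 0 1 0
1 0 1 0
1 1 1 0
1 1 1 0

After press 3 at (2,3):
0 0 1 0
0 0 1 1
1 0 0 1
1 1 1 1
1 1 1 0

After press 4 at (2,0):
0 0 1 0
1 0 1 1
0 1 0 1
0 1 1 1
1 1 1 0

After press 5 at (3,3):
0 0 1 0
1 0 1 1
0 1 0 0
0 1 0 0
1 1 1 1

Answer: 0 0 1 0
1 0 1 1
0 1 0 0
0 1 0 0
1 1 1 1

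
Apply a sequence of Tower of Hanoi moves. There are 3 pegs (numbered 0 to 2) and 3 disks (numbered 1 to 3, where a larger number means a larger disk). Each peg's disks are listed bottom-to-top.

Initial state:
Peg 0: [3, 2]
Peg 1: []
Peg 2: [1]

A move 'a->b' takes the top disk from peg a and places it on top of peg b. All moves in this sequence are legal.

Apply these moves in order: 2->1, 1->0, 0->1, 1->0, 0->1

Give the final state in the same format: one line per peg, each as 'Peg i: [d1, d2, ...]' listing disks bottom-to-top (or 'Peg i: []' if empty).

Answer: Peg 0: [3, 2]
Peg 1: [1]
Peg 2: []

Derivation:
After move 1 (2->1):
Peg 0: [3, 2]
Peg 1: [1]
Peg 2: []

After move 2 (1->0):
Peg 0: [3, 2, 1]
Peg 1: []
Peg 2: []

After move 3 (0->1):
Peg 0: [3, 2]
Peg 1: [1]
Peg 2: []

After move 4 (1->0):
Peg 0: [3, 2, 1]
Peg 1: []
Peg 2: []

After move 5 (0->1):
Peg 0: [3, 2]
Peg 1: [1]
Peg 2: []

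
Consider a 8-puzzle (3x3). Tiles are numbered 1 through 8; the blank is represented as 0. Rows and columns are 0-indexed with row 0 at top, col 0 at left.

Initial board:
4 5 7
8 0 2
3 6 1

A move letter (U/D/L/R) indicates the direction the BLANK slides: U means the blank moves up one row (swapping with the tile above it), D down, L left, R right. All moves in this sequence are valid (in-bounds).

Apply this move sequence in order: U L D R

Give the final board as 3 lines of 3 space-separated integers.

After move 1 (U):
4 0 7
8 5 2
3 6 1

After move 2 (L):
0 4 7
8 5 2
3 6 1

After move 3 (D):
8 4 7
0 5 2
3 6 1

After move 4 (R):
8 4 7
5 0 2
3 6 1

Answer: 8 4 7
5 0 2
3 6 1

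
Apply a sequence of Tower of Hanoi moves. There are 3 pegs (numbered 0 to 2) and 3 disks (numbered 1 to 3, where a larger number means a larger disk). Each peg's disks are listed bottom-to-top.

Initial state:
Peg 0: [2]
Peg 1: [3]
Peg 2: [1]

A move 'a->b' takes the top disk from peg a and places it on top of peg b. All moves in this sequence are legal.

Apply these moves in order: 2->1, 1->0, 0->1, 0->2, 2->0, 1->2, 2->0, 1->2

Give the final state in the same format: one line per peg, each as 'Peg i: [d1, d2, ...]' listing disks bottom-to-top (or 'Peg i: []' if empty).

After move 1 (2->1):
Peg 0: [2]
Peg 1: [3, 1]
Peg 2: []

After move 2 (1->0):
Peg 0: [2, 1]
Peg 1: [3]
Peg 2: []

After move 3 (0->1):
Peg 0: [2]
Peg 1: [3, 1]
Peg 2: []

After move 4 (0->2):
Peg 0: []
Peg 1: [3, 1]
Peg 2: [2]

After move 5 (2->0):
Peg 0: [2]
Peg 1: [3, 1]
Peg 2: []

After move 6 (1->2):
Peg 0: [2]
Peg 1: [3]
Peg 2: [1]

After move 7 (2->0):
Peg 0: [2, 1]
Peg 1: [3]
Peg 2: []

After move 8 (1->2):
Peg 0: [2, 1]
Peg 1: []
Peg 2: [3]

Answer: Peg 0: [2, 1]
Peg 1: []
Peg 2: [3]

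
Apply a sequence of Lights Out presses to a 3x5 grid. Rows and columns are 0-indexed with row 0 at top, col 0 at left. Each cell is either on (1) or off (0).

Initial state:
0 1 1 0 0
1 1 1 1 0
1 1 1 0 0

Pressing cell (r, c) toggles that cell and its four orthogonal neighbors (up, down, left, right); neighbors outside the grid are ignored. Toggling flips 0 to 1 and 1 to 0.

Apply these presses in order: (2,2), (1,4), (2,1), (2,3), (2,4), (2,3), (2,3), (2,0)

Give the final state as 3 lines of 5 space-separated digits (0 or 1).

After press 1 at (2,2):
0 1 1 0 0
1 1 0 1 0
1 0 0 1 0

After press 2 at (1,4):
0 1 1 0 1
1 1 0 0 1
1 0 0 1 1

After press 3 at (2,1):
0 1 1 0 1
1 0 0 0 1
0 1 1 1 1

After press 4 at (2,3):
0 1 1 0 1
1 0 0 1 1
0 1 0 0 0

After press 5 at (2,4):
0 1 1 0 1
1 0 0 1 0
0 1 0 1 1

After press 6 at (2,3):
0 1 1 0 1
1 0 0 0 0
0 1 1 0 0

After press 7 at (2,3):
0 1 1 0 1
1 0 0 1 0
0 1 0 1 1

After press 8 at (2,0):
0 1 1 0 1
0 0 0 1 0
1 0 0 1 1

Answer: 0 1 1 0 1
0 0 0 1 0
1 0 0 1 1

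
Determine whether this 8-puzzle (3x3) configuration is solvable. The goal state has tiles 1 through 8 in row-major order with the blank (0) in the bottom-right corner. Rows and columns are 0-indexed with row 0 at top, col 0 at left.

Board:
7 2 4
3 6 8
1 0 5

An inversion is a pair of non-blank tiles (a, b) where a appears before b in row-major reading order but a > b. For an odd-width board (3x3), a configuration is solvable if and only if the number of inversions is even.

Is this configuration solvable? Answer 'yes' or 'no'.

Answer: yes

Derivation:
Inversions (pairs i<j in row-major order where tile[i] > tile[j] > 0): 14
14 is even, so the puzzle is solvable.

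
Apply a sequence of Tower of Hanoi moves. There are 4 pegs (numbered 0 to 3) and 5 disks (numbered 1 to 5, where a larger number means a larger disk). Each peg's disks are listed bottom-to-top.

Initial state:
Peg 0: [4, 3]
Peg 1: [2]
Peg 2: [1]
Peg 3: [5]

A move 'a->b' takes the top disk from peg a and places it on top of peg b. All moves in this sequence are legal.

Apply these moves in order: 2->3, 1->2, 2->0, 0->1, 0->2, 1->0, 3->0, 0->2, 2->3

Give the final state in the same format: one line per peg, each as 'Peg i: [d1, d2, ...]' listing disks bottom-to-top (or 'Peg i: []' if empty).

After move 1 (2->3):
Peg 0: [4, 3]
Peg 1: [2]
Peg 2: []
Peg 3: [5, 1]

After move 2 (1->2):
Peg 0: [4, 3]
Peg 1: []
Peg 2: [2]
Peg 3: [5, 1]

After move 3 (2->0):
Peg 0: [4, 3, 2]
Peg 1: []
Peg 2: []
Peg 3: [5, 1]

After move 4 (0->1):
Peg 0: [4, 3]
Peg 1: [2]
Peg 2: []
Peg 3: [5, 1]

After move 5 (0->2):
Peg 0: [4]
Peg 1: [2]
Peg 2: [3]
Peg 3: [5, 1]

After move 6 (1->0):
Peg 0: [4, 2]
Peg 1: []
Peg 2: [3]
Peg 3: [5, 1]

After move 7 (3->0):
Peg 0: [4, 2, 1]
Peg 1: []
Peg 2: [3]
Peg 3: [5]

After move 8 (0->2):
Peg 0: [4, 2]
Peg 1: []
Peg 2: [3, 1]
Peg 3: [5]

After move 9 (2->3):
Peg 0: [4, 2]
Peg 1: []
Peg 2: [3]
Peg 3: [5, 1]

Answer: Peg 0: [4, 2]
Peg 1: []
Peg 2: [3]
Peg 3: [5, 1]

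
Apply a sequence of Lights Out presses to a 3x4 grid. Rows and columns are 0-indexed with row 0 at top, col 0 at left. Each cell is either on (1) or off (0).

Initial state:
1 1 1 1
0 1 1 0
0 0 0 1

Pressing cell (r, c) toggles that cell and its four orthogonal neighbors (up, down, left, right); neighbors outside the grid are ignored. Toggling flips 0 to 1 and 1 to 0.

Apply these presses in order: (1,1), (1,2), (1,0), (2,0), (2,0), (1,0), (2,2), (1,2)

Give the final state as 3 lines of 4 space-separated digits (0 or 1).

Answer: 1 0 1 1
1 0 1 0
0 0 1 0

Derivation:
After press 1 at (1,1):
1 0 1 1
1 0 0 0
0 1 0 1

After press 2 at (1,2):
1 0 0 1
1 1 1 1
0 1 1 1

After press 3 at (1,0):
0 0 0 1
0 0 1 1
1 1 1 1

After press 4 at (2,0):
0 0 0 1
1 0 1 1
0 0 1 1

After press 5 at (2,0):
0 0 0 1
0 0 1 1
1 1 1 1

After press 6 at (1,0):
1 0 0 1
1 1 1 1
0 1 1 1

After press 7 at (2,2):
1 0 0 1
1 1 0 1
0 0 0 0

After press 8 at (1,2):
1 0 1 1
1 0 1 0
0 0 1 0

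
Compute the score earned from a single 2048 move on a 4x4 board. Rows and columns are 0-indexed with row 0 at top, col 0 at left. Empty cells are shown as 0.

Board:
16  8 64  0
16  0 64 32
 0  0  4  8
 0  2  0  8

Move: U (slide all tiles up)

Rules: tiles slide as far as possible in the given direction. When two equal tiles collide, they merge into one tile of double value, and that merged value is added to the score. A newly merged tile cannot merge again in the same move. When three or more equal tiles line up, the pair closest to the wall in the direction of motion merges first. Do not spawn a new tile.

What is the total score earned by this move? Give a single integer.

Answer: 176

Derivation:
Slide up:
col 0: [16, 16, 0, 0] -> [32, 0, 0, 0]  score +32 (running 32)
col 1: [8, 0, 0, 2] -> [8, 2, 0, 0]  score +0 (running 32)
col 2: [64, 64, 4, 0] -> [128, 4, 0, 0]  score +128 (running 160)
col 3: [0, 32, 8, 8] -> [32, 16, 0, 0]  score +16 (running 176)
Board after move:
 32   8 128  32
  0   2   4  16
  0   0   0   0
  0   0   0   0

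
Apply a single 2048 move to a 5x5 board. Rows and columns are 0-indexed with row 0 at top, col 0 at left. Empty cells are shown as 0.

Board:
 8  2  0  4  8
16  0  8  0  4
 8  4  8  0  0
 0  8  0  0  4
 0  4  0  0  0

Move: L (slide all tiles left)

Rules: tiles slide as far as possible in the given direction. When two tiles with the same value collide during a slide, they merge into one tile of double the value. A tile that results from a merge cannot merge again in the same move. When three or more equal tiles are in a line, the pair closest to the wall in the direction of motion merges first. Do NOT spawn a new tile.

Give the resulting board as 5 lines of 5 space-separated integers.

Answer:  8  2  4  8  0
16  8  4  0  0
 8  4  8  0  0
 8  4  0  0  0
 4  0  0  0  0

Derivation:
Slide left:
row 0: [8, 2, 0, 4, 8] -> [8, 2, 4, 8, 0]
row 1: [16, 0, 8, 0, 4] -> [16, 8, 4, 0, 0]
row 2: [8, 4, 8, 0, 0] -> [8, 4, 8, 0, 0]
row 3: [0, 8, 0, 0, 4] -> [8, 4, 0, 0, 0]
row 4: [0, 4, 0, 0, 0] -> [4, 0, 0, 0, 0]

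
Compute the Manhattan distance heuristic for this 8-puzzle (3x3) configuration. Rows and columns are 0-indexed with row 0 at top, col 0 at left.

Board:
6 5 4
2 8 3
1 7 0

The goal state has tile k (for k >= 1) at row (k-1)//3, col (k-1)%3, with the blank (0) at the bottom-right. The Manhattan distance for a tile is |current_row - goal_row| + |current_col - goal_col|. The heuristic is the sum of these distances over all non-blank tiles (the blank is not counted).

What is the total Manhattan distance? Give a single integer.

Answer: 14

Derivation:
Tile 6: at (0,0), goal (1,2), distance |0-1|+|0-2| = 3
Tile 5: at (0,1), goal (1,1), distance |0-1|+|1-1| = 1
Tile 4: at (0,2), goal (1,0), distance |0-1|+|2-0| = 3
Tile 2: at (1,0), goal (0,1), distance |1-0|+|0-1| = 2
Tile 8: at (1,1), goal (2,1), distance |1-2|+|1-1| = 1
Tile 3: at (1,2), goal (0,2), distance |1-0|+|2-2| = 1
Tile 1: at (2,0), goal (0,0), distance |2-0|+|0-0| = 2
Tile 7: at (2,1), goal (2,0), distance |2-2|+|1-0| = 1
Sum: 3 + 1 + 3 + 2 + 1 + 1 + 2 + 1 = 14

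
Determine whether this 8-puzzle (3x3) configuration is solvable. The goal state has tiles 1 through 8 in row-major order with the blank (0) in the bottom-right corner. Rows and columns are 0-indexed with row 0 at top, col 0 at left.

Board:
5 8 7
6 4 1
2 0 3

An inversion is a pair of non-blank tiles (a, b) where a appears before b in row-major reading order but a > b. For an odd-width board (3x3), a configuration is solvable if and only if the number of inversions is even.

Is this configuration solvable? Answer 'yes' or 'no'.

Answer: yes

Derivation:
Inversions (pairs i<j in row-major order where tile[i] > tile[j] > 0): 22
22 is even, so the puzzle is solvable.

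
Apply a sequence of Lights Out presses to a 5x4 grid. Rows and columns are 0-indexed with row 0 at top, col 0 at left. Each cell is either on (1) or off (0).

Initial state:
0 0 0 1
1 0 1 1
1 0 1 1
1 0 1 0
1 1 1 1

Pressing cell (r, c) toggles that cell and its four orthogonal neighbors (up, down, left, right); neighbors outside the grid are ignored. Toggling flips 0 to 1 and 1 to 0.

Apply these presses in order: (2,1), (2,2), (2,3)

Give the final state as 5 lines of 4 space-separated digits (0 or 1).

After press 1 at (2,1):
0 0 0 1
1 1 1 1
0 1 0 1
1 1 1 0
1 1 1 1

After press 2 at (2,2):
0 0 0 1
1 1 0 1
0 0 1 0
1 1 0 0
1 1 1 1

After press 3 at (2,3):
0 0 0 1
1 1 0 0
0 0 0 1
1 1 0 1
1 1 1 1

Answer: 0 0 0 1
1 1 0 0
0 0 0 1
1 1 0 1
1 1 1 1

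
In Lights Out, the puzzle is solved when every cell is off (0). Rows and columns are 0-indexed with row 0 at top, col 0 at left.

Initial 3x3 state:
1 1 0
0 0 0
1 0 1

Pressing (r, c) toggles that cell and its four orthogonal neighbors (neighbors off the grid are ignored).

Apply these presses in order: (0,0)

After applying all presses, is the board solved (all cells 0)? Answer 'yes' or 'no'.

After press 1 at (0,0):
0 0 0
1 0 0
1 0 1

Lights still on: 3

Answer: no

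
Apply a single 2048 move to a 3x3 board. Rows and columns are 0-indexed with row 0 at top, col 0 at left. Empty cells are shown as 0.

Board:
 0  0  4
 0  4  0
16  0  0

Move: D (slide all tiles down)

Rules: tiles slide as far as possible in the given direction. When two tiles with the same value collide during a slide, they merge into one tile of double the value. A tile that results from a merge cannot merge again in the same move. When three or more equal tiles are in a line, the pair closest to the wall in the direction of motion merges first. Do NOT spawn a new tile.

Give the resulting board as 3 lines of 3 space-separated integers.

Slide down:
col 0: [0, 0, 16] -> [0, 0, 16]
col 1: [0, 4, 0] -> [0, 0, 4]
col 2: [4, 0, 0] -> [0, 0, 4]

Answer:  0  0  0
 0  0  0
16  4  4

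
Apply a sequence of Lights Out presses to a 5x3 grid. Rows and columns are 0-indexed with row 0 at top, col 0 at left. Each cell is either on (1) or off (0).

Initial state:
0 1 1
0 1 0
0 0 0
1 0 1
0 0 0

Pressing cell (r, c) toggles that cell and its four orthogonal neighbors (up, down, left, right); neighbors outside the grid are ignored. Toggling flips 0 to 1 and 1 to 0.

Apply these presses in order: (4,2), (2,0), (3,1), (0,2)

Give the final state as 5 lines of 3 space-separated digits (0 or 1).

Answer: 0 0 0
1 1 1
1 0 0
1 1 1
0 0 1

Derivation:
After press 1 at (4,2):
0 1 1
0 1 0
0 0 0
1 0 0
0 1 1

After press 2 at (2,0):
0 1 1
1 1 0
1 1 0
0 0 0
0 1 1

After press 3 at (3,1):
0 1 1
1 1 0
1 0 0
1 1 1
0 0 1

After press 4 at (0,2):
0 0 0
1 1 1
1 0 0
1 1 1
0 0 1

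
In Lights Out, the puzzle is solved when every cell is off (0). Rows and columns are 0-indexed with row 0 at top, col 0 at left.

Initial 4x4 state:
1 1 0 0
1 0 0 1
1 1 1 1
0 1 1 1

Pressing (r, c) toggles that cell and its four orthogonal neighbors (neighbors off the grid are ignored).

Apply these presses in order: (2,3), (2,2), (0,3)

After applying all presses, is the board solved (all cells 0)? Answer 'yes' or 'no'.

Answer: no

Derivation:
After press 1 at (2,3):
1 1 0 0
1 0 0 0
1 1 0 0
0 1 1 0

After press 2 at (2,2):
1 1 0 0
1 0 1 0
1 0 1 1
0 1 0 0

After press 3 at (0,3):
1 1 1 1
1 0 1 1
1 0 1 1
0 1 0 0

Lights still on: 11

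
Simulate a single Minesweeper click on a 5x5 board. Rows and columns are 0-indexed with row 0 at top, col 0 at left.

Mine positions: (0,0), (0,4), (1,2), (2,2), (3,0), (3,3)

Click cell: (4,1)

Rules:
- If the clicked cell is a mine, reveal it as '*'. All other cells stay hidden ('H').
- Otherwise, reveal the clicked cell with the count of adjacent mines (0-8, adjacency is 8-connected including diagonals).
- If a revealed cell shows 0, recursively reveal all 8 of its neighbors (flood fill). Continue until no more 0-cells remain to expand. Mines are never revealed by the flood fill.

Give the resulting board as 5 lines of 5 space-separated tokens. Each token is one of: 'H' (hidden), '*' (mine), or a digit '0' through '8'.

H H H H H
H H H H H
H H H H H
H H H H H
H 1 H H H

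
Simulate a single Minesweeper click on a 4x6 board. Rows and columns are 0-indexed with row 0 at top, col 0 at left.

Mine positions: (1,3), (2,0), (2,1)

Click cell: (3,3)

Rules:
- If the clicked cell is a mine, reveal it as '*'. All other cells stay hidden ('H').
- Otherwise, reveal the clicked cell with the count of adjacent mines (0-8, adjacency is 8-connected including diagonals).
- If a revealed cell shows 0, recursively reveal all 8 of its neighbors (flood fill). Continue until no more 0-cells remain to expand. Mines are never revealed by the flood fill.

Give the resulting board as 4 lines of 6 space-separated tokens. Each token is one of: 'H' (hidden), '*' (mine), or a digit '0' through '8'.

H H H H 1 0
H H H H 1 0
H H 2 1 1 0
H H 1 0 0 0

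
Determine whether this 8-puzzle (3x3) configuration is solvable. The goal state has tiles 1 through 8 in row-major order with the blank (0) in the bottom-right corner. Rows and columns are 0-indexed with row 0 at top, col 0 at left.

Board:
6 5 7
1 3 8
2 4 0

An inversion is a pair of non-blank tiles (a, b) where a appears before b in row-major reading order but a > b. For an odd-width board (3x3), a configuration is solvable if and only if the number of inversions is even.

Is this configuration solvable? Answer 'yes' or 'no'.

Answer: yes

Derivation:
Inversions (pairs i<j in row-major order where tile[i] > tile[j] > 0): 16
16 is even, so the puzzle is solvable.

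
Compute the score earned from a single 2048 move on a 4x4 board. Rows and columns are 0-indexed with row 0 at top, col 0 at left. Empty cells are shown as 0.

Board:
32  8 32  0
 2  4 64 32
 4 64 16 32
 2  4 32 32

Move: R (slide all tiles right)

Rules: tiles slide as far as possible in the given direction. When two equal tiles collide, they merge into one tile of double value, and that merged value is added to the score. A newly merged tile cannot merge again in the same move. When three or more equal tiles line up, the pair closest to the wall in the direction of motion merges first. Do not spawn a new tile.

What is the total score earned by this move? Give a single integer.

Answer: 64

Derivation:
Slide right:
row 0: [32, 8, 32, 0] -> [0, 32, 8, 32]  score +0 (running 0)
row 1: [2, 4, 64, 32] -> [2, 4, 64, 32]  score +0 (running 0)
row 2: [4, 64, 16, 32] -> [4, 64, 16, 32]  score +0 (running 0)
row 3: [2, 4, 32, 32] -> [0, 2, 4, 64]  score +64 (running 64)
Board after move:
 0 32  8 32
 2  4 64 32
 4 64 16 32
 0  2  4 64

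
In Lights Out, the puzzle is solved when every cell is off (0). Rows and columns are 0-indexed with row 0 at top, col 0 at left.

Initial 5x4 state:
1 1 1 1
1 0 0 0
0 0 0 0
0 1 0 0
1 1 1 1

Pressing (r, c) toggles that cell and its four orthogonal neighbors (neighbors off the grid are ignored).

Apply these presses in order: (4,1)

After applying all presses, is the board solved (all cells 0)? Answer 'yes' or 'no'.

After press 1 at (4,1):
1 1 1 1
1 0 0 0
0 0 0 0
0 0 0 0
0 0 0 1

Lights still on: 6

Answer: no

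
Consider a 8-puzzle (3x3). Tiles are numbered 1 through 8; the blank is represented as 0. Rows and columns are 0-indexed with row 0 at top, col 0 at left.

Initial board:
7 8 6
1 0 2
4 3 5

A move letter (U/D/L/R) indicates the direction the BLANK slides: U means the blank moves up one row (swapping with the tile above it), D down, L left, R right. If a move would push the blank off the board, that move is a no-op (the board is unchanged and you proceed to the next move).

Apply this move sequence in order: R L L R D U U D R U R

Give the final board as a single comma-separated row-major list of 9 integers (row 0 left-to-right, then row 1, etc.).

After move 1 (R):
7 8 6
1 2 0
4 3 5

After move 2 (L):
7 8 6
1 0 2
4 3 5

After move 3 (L):
7 8 6
0 1 2
4 3 5

After move 4 (R):
7 8 6
1 0 2
4 3 5

After move 5 (D):
7 8 6
1 3 2
4 0 5

After move 6 (U):
7 8 6
1 0 2
4 3 5

After move 7 (U):
7 0 6
1 8 2
4 3 5

After move 8 (D):
7 8 6
1 0 2
4 3 5

After move 9 (R):
7 8 6
1 2 0
4 3 5

After move 10 (U):
7 8 0
1 2 6
4 3 5

After move 11 (R):
7 8 0
1 2 6
4 3 5

Answer: 7, 8, 0, 1, 2, 6, 4, 3, 5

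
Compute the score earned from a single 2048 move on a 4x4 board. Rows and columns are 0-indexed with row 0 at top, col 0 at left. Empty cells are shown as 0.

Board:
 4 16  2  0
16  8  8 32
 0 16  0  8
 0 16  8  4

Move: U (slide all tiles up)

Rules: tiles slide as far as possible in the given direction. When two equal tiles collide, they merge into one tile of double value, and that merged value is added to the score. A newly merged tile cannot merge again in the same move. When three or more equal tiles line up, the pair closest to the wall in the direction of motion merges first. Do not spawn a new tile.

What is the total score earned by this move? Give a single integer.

Slide up:
col 0: [4, 16, 0, 0] -> [4, 16, 0, 0]  score +0 (running 0)
col 1: [16, 8, 16, 16] -> [16, 8, 32, 0]  score +32 (running 32)
col 2: [2, 8, 0, 8] -> [2, 16, 0, 0]  score +16 (running 48)
col 3: [0, 32, 8, 4] -> [32, 8, 4, 0]  score +0 (running 48)
Board after move:
 4 16  2 32
16  8 16  8
 0 32  0  4
 0  0  0  0

Answer: 48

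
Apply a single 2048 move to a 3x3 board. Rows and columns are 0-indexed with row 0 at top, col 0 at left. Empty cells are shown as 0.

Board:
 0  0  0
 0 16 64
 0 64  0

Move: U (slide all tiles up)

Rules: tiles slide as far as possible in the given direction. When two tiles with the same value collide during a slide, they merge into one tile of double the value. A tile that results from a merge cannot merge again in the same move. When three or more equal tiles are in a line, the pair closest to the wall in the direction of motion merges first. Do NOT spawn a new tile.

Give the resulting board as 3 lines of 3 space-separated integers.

Slide up:
col 0: [0, 0, 0] -> [0, 0, 0]
col 1: [0, 16, 64] -> [16, 64, 0]
col 2: [0, 64, 0] -> [64, 0, 0]

Answer:  0 16 64
 0 64  0
 0  0  0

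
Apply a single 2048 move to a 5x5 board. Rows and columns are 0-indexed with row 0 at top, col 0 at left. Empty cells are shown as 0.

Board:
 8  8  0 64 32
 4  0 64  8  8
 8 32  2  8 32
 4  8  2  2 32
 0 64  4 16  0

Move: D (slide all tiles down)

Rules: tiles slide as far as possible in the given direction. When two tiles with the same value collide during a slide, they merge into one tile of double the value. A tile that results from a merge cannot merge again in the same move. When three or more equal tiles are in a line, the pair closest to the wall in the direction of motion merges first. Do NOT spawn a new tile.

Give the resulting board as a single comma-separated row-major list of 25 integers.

Answer: 0, 0, 0, 0, 0, 8, 8, 0, 64, 0, 4, 32, 64, 16, 32, 8, 8, 4, 2, 8, 4, 64, 4, 16, 64

Derivation:
Slide down:
col 0: [8, 4, 8, 4, 0] -> [0, 8, 4, 8, 4]
col 1: [8, 0, 32, 8, 64] -> [0, 8, 32, 8, 64]
col 2: [0, 64, 2, 2, 4] -> [0, 0, 64, 4, 4]
col 3: [64, 8, 8, 2, 16] -> [0, 64, 16, 2, 16]
col 4: [32, 8, 32, 32, 0] -> [0, 0, 32, 8, 64]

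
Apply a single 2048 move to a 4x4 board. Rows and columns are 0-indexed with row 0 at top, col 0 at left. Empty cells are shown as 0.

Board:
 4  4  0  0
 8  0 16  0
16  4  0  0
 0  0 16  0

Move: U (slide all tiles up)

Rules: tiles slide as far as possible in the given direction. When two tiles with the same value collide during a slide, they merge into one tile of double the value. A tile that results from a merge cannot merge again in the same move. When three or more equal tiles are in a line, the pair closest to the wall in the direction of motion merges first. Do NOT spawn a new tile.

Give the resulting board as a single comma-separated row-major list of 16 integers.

Answer: 4, 8, 32, 0, 8, 0, 0, 0, 16, 0, 0, 0, 0, 0, 0, 0

Derivation:
Slide up:
col 0: [4, 8, 16, 0] -> [4, 8, 16, 0]
col 1: [4, 0, 4, 0] -> [8, 0, 0, 0]
col 2: [0, 16, 0, 16] -> [32, 0, 0, 0]
col 3: [0, 0, 0, 0] -> [0, 0, 0, 0]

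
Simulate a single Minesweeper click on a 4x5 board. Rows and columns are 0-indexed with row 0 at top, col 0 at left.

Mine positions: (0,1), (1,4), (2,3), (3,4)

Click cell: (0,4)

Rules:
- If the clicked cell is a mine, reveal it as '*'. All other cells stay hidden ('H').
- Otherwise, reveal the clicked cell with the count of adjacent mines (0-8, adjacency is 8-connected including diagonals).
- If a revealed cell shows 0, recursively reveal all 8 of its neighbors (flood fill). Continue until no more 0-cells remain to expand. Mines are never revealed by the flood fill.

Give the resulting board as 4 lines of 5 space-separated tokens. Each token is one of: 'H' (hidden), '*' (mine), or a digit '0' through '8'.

H H H H 1
H H H H H
H H H H H
H H H H H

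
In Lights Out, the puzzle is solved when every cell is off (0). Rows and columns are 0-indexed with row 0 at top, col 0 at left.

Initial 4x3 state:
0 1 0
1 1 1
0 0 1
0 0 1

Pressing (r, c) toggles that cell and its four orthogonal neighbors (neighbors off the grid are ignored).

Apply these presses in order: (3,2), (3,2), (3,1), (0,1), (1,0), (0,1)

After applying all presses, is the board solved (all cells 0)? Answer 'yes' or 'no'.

After press 1 at (3,2):
0 1 0
1 1 1
0 0 0
0 1 0

After press 2 at (3,2):
0 1 0
1 1 1
0 0 1
0 0 1

After press 3 at (3,1):
0 1 0
1 1 1
0 1 1
1 1 0

After press 4 at (0,1):
1 0 1
1 0 1
0 1 1
1 1 0

After press 5 at (1,0):
0 0 1
0 1 1
1 1 1
1 1 0

After press 6 at (0,1):
1 1 0
0 0 1
1 1 1
1 1 0

Lights still on: 8

Answer: no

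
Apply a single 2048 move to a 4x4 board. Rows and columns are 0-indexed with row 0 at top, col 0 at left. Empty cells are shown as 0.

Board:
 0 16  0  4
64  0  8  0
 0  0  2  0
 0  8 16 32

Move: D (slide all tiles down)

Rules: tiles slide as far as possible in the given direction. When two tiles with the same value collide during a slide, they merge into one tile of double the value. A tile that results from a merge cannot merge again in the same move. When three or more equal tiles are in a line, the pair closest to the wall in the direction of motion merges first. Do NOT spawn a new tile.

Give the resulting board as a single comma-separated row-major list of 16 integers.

Slide down:
col 0: [0, 64, 0, 0] -> [0, 0, 0, 64]
col 1: [16, 0, 0, 8] -> [0, 0, 16, 8]
col 2: [0, 8, 2, 16] -> [0, 8, 2, 16]
col 3: [4, 0, 0, 32] -> [0, 0, 4, 32]

Answer: 0, 0, 0, 0, 0, 0, 8, 0, 0, 16, 2, 4, 64, 8, 16, 32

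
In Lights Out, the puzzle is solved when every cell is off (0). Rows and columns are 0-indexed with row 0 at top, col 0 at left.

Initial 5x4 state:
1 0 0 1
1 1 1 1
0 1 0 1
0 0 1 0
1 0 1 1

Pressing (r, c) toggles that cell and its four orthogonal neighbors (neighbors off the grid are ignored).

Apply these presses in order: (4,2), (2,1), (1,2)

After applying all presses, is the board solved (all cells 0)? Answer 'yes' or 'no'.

After press 1 at (4,2):
1 0 0 1
1 1 1 1
0 1 0 1
0 0 0 0
1 1 0 0

After press 2 at (2,1):
1 0 0 1
1 0 1 1
1 0 1 1
0 1 0 0
1 1 0 0

After press 3 at (1,2):
1 0 1 1
1 1 0 0
1 0 0 1
0 1 0 0
1 1 0 0

Lights still on: 10

Answer: no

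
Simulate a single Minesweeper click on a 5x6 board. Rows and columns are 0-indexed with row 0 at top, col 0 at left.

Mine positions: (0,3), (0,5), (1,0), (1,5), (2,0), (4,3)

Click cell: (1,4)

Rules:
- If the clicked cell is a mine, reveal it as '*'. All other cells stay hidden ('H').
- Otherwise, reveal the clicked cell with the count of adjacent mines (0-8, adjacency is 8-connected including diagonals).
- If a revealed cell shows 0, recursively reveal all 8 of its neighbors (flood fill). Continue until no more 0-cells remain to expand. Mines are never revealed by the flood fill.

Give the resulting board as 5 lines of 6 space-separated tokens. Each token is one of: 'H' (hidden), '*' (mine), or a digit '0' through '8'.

H H H H H H
H H H H 3 H
H H H H H H
H H H H H H
H H H H H H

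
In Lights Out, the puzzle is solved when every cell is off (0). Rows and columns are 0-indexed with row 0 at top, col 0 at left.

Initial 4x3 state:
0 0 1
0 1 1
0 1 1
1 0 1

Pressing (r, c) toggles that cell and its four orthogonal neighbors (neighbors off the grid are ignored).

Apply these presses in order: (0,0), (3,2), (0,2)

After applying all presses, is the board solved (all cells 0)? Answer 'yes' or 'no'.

After press 1 at (0,0):
1 1 1
1 1 1
0 1 1
1 0 1

After press 2 at (3,2):
1 1 1
1 1 1
0 1 0
1 1 0

After press 3 at (0,2):
1 0 0
1 1 0
0 1 0
1 1 0

Lights still on: 6

Answer: no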